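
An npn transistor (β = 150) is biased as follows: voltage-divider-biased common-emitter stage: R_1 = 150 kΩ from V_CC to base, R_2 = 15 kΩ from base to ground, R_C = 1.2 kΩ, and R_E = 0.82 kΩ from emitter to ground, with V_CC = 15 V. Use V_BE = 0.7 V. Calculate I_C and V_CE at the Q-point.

Thevenize the base divider: V_Th = V_CC·R_2/(R_1+R_2) = 15×15/165 = 1.36 V, R_Th = R_1‖R_2 = 13.6 kΩ.
Base-emitter loop: V_Th = I_B·R_Th + V_BE + (β+1)I_B·R_E, so I_B = (1.36 − 0.7) / (13.6 + 151×0.82) = 0.00483 mA.
I_C = β·I_B = 150×0.00483 = 0.724 mA, and I_E = (β+1)I_B = 0.729 mA.
V_CE = V_CC − I_C·R_C − I_E·R_E = 15 − 0.724×1.2 − 0.729×0.82 = 13.5 V.
V_CE = 13.5 V > 0.2 V confirms active-region operation.

I_C ≈ 0.72 mA, V_CE ≈ 14 V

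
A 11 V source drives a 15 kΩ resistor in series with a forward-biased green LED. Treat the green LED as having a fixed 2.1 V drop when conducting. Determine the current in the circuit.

I ≈ 0.59 mA

KVL around the loop: 11 = V_D + I·R = 2.1 + I × 15 kΩ.
So I = (11 − 2.1) / 15 kΩ = 8.9 / 15 = 0.593 mA.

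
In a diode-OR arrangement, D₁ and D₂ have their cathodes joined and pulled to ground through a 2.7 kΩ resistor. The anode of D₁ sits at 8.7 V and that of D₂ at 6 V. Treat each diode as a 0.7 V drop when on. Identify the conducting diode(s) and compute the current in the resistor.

Assume both conduct. Then node N would need to be at both 8.7−0.7 = 8 V and 6−0.7 = 5.3 V, which is impossible.
Assume only D₁ conducts: V_N = 8.7 − 0.7 = 8 V, so I_R = 8/2.7 = 2.96 mA.
Check D₂: its anode-to-cathode voltage is 6 − 8 = -2 V < 0.7 V, so it is off. The assumption is consistent.

Only D₁ conducts; I_R ≈ 3 mA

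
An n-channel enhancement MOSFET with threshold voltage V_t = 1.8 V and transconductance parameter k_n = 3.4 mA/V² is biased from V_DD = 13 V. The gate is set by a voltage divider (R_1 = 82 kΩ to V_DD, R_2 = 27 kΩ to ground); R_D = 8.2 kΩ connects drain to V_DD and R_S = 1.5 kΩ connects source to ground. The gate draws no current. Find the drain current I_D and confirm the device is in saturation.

I_D ≈ 0.56 mA

V_G = V_DD·R_2/(R_1+R_2) = 13×27/109 = 3.22 V.
Assume saturation: I_D = (k_n/2)(V_GS − V_t)² with V_GS = V_G − I_D·R_S = 3.22 − 1.5·I_D.
Substituting gives 3.82·I_D² − 8.24·I_D + 3.43 = 0, with roots I_D = 0.563 or 1.59 mA.
The root I_D = 1.59 mA gives V_GS = 0.832 V ≤ V_t, so take I_D = 0.563 mA.
Then V_GS = 2.38 V and V_DS = V_DD − I_D(R_D+R_S) = 13 − 0.563×9.7 = 7.54 V.
Saturation requires V_DS ≥ V_GS − V_t = 0.576 V; 7.54 ≥ 0.576 ✓.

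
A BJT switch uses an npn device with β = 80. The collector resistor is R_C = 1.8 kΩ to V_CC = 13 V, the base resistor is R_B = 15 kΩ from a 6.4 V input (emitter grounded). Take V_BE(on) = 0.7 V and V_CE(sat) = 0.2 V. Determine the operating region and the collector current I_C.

saturation; I_C ≈ 7.1 mA

Assume active: I_B = (6.4 − 0.7)/15 = 0.38 mA, giving I_C = β·I_B = 30.4 mA.
But then V_CE = 13 − 30.4×1.8 = -41.7 V < V_CE(sat) = 0.2 V — impossible in the active region.
So the transistor is saturated. With V_CE = 0.2 V, I_C = (V_CC − 0.2)/R_C = 12.8/1.8 = 7.11 mA.
Check: β·I_B = 30.4 mA > I_C = 7.11 mA, confirming saturation.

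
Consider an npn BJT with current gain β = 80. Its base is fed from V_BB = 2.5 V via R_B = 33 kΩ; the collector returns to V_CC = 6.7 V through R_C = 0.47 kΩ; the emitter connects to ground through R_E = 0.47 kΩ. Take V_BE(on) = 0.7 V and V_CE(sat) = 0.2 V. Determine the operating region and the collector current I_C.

Assume active. Base-emitter loop: I_B = (V_BB − V_BE)/(R_B + (β+1)R_E) = (2.5 − 0.7)/(33 + 81×0.47) = 0.0253 mA.
I_C = β·I_B = 80×0.0253 = 2.03 mA.
V_CE = V_CC − I_C·R_C − I_E·R_E = 6.7 − 2.03×0.47 − 2.05×0.47 = 4.78 V > V_CE(sat), so the active-region assumption holds.

active; I_C ≈ 2 mA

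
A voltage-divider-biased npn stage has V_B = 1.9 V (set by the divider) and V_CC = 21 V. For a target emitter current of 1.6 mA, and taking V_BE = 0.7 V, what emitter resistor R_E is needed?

R_E ≈ 0.75 kΩ

V_E = V_B − V_BE = 1.9 − 0.7 = 1.2 V.
R_E = V_E / I_E = 1.2 / 1.6 = 0.75 kΩ.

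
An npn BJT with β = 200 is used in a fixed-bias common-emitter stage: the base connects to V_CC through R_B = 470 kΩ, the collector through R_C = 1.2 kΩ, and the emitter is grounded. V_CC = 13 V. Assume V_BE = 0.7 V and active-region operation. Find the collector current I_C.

I_C ≈ 5.2 mA

Base loop: V_CC = I_B·R_B + V_BE, so I_B = (13 − 0.7)/470 kΩ = 0.0262 mA.
In the active region I_C = β·I_B = 200 × 0.0262 = 5.23 mA.
Collector loop: V_CE = V_CC − I_C·R_C = 13 − 5.23×1.2 = 6.72 V.
Since V_CE = 6.72 V > V_CE(sat) ≈ 0.2 V, the transistor is in the active region as assumed.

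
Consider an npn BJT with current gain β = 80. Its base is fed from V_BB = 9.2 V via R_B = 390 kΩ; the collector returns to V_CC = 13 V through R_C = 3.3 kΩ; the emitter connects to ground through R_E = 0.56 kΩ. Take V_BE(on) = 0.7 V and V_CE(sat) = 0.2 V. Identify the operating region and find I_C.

active; I_C ≈ 1.6 mA

Assume active. Base-emitter loop: I_B = (V_BB − V_BE)/(R_B + (β+1)R_E) = (9.2 − 0.7)/(390 + 81×0.56) = 0.0195 mA.
I_C = β·I_B = 80×0.0195 = 1.56 mA.
V_CE = V_CC − I_C·R_C − I_E·R_E = 13 − 1.56×3.3 − 1.58×0.56 = 6.96 V > V_CE(sat), so the active-region assumption holds.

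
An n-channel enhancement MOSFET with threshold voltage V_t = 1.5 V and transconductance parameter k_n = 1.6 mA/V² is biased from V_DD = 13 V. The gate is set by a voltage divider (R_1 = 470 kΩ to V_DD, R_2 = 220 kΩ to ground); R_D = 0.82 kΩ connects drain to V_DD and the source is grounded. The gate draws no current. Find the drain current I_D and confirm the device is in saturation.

V_G = V_DD·R_2/(R_1+R_2) = 13×220/690 = 4.14 V. With the source grounded, V_GS = V_G = 4.14 V.
Assume saturation: I_D = (k_n/2)(V_GS − V_t)² = (1.6/2)×(4.14 − 1.5)² = 0.8×2.64² = 5.6 mA.
V_DS = V_DD − I_D·R_D = 13 − 5.6×0.82 = 8.41 V.
Saturation requires V_DS ≥ V_GS − V_t = 2.64 V; 8.41 ≥ 2.64 ✓.

I_D ≈ 5.6 mA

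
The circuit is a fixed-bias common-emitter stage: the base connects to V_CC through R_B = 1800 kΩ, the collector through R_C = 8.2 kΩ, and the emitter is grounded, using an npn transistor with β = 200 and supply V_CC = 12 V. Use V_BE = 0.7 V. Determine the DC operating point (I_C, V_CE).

Base loop: V_CC = I_B·R_B + V_BE, so I_B = (12 − 0.7)/1800 kΩ = 0.00628 mA.
In the active region I_C = β·I_B = 200 × 0.00628 = 1.26 mA.
Collector loop: V_CE = V_CC − I_C·R_C = 12 − 1.26×8.2 = 1.7 V.
Since V_CE = 1.7 V > V_CE(sat) ≈ 0.2 V, the transistor is in the active region as assumed.

I_C ≈ 1.3 mA, V_CE ≈ 1.7 V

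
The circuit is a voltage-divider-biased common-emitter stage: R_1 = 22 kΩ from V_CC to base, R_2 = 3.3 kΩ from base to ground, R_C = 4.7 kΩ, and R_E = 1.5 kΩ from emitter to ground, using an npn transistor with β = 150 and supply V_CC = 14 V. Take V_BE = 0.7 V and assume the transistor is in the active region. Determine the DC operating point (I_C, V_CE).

I_C ≈ 0.74 mA, V_CE ≈ 9.4 V

Thevenize the base divider: V_Th = V_CC·R_2/(R_1+R_2) = 14×3.3/25.3 = 1.83 V, R_Th = R_1‖R_2 = 2.87 kΩ.
Base-emitter loop: V_Th = I_B·R_Th + V_BE + (β+1)I_B·R_E, so I_B = (1.83 − 0.7) / (2.87 + 151×1.5) = 0.00491 mA.
I_C = β·I_B = 150×0.00491 = 0.736 mA, and I_E = (β+1)I_B = 0.741 mA.
V_CE = V_CC − I_C·R_C − I_E·R_E = 14 − 0.736×4.7 − 0.741×1.5 = 9.43 V.
V_CE = 9.43 V > 0.2 V confirms active-region operation.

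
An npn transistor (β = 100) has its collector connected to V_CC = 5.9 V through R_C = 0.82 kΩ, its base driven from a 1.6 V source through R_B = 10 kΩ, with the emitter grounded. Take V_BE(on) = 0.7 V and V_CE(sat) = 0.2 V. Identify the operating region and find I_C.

saturation; I_C ≈ 7 mA

Assume active: I_B = (1.6 − 0.7)/10 = 0.09 mA, giving I_C = β·I_B = 9 mA.
But then V_CE = 5.9 − 9×0.82 = -1.48 V < V_CE(sat) = 0.2 V — impossible in the active region.
So the transistor is saturated. With V_CE = 0.2 V, I_C = (V_CC − 0.2)/R_C = 5.7/0.82 = 6.95 mA.
Check: β·I_B = 9 mA > I_C = 6.95 mA, confirming saturation.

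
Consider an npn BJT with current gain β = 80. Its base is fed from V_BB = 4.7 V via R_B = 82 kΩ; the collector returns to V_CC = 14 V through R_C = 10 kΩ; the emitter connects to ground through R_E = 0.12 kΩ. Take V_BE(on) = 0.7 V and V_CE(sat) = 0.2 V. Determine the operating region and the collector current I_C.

Assume active: I_B = (4.7 − 0.7)/(82 + 81×0.12) = 0.0436 mA, I_C = β·I_B = 3.49 mA.
Then V_CE = 14 − 3.49×10 − 3.53×0.12 = -21.3 V < 0.2 V — the active assumption fails.
Re-solve with V_CE = 0.2 V. KCL at the emitter: V_E/R_E = (V_BB−0.7−V_E)/R_B + (V_CC−0.2−V_E)/R_C, giving V_E = 0.169 V.
I_C = (V_CC − 0.2 − V_E)/R_C = (13.8 − 0.169)/10 = 1.36 mA.
Check: I_B = (4 − 0.169)/82 = 0.0467 mA, and β·I_B = 3.74 mA > I_C, confirming saturation.

saturation; I_C ≈ 1.4 mA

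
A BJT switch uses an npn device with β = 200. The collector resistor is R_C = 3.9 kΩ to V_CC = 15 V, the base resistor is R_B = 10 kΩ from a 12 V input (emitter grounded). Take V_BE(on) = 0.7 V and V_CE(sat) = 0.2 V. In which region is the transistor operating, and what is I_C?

saturation; I_C ≈ 3.8 mA

Assume active: I_B = (12 − 0.7)/10 = 1.13 mA, giving I_C = β·I_B = 226 mA.
But then V_CE = 15 − 226×3.9 = -866 V < V_CE(sat) = 0.2 V — impossible in the active region.
So the transistor is saturated. With V_CE = 0.2 V, I_C = (V_CC − 0.2)/R_C = 14.8/3.9 = 3.79 mA.
Check: β·I_B = 226 mA > I_C = 3.79 mA, confirming saturation.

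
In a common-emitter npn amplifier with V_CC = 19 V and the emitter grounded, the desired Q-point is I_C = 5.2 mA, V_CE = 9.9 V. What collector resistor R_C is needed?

Collector loop: V_CC = I_C·R_C + V_CE.
R_C = (V_CC − V_CE)/I_C = (19 − 9.9)/5.2 = 1.75 kΩ.

R_C ≈ 1.7 kΩ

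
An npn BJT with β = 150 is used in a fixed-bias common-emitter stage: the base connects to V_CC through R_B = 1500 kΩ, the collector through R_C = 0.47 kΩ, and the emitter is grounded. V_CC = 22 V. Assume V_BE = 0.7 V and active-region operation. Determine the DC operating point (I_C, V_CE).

I_C ≈ 2.1 mA, V_CE ≈ 21 V

Base loop: V_CC = I_B·R_B + V_BE, so I_B = (22 − 0.7)/1500 kΩ = 0.0142 mA.
In the active region I_C = β·I_B = 150 × 0.0142 = 2.13 mA.
Collector loop: V_CE = V_CC − I_C·R_C = 22 − 2.13×0.47 = 21 V.
Since V_CE = 21 V > V_CE(sat) ≈ 0.2 V, the transistor is in the active region as assumed.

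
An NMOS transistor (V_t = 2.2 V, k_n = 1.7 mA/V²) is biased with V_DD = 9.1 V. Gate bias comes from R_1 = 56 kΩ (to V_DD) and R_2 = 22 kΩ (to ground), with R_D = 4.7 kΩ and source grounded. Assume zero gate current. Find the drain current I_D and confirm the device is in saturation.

V_G = V_DD·R_2/(R_1+R_2) = 9.1×22/78 = 2.57 V. With the source grounded, V_GS = V_G = 2.57 V.
Assume saturation: I_D = (k_n/2)(V_GS − V_t)² = (1.7/2)×(2.57 − 2.2)² = 0.85×0.367² = 0.114 mA.
V_DS = V_DD − I_D·R_D = 9.1 − 0.114×4.7 = 8.56 V.
Saturation requires V_DS ≥ V_GS − V_t = 0.367 V; 8.56 ≥ 0.367 ✓.

I_D ≈ 0.11 mA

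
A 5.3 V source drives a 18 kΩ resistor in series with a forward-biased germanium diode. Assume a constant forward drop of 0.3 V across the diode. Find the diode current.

I ≈ 0.28 mA

KVL around the loop: 5.3 = V_D + I·R = 0.3 + I × 18 kΩ.
So I = (5.3 − 0.3) / 18 kΩ = 5 / 18 = 0.278 mA.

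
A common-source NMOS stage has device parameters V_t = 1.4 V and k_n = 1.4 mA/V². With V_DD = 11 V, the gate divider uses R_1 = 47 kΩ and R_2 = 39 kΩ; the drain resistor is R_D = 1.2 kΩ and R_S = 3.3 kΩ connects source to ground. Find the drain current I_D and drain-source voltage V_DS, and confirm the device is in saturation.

I_D ≈ 0.77 mA, V_DS ≈ 7.5 V

V_G = V_DD·R_2/(R_1+R_2) = 11×39/86 = 4.99 V.
Assume saturation: I_D = (k_n/2)(V_GS − V_t)² with V_GS = V_G − I_D·R_S = 4.99 − 3.3·I_D.
Substituting gives 7.62·I_D² − 17.6·I_D + 9.01 = 0, with roots I_D = 0.77 or 1.54 mA.
The root I_D = 1.54 mA gives V_GS = -0.0815 V ≤ V_t, so take I_D = 0.77 mA.
Then V_GS = 2.45 V and V_DS = V_DD − I_D(R_D+R_S) = 11 − 0.77×4.5 = 7.54 V.
Saturation requires V_DS ≥ V_GS − V_t = 1.05 V; 7.54 ≥ 1.05 ✓.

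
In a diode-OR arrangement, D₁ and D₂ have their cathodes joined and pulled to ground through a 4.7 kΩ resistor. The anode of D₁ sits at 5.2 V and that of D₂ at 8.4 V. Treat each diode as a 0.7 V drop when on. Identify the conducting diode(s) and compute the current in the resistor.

Assume both conduct. Then node N would need to be at both 5.2−0.7 = 4.5 V and 8.4−0.7 = 7.7 V, which is impossible.
Assume only D₂ conducts: V_N = 8.4 − 0.7 = 7.7 V, so I_R = 7.7/4.7 = 1.64 mA.
Check D₁: its anode-to-cathode voltage is 5.2 − 7.7 = -2.5 V < 0.7 V, so it is off. The assumption is consistent.

Only D₂ conducts; I_R ≈ 1.6 mA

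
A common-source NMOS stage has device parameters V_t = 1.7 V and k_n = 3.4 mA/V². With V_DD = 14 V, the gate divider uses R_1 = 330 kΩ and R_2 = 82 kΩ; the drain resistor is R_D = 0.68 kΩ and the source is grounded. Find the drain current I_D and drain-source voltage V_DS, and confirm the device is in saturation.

V_G = V_DD·R_2/(R_1+R_2) = 14×82/412 = 2.79 V. With the source grounded, V_GS = V_G = 2.79 V.
Assume saturation: I_D = (k_n/2)(V_GS − V_t)² = (3.4/2)×(2.79 − 1.7)² = 1.7×1.09² = 2.01 mA.
V_DS = V_DD − I_D·R_D = 14 − 2.01×0.68 = 12.6 V.
Saturation requires V_DS ≥ V_GS − V_t = 1.09 V; 12.6 ≥ 1.09 ✓.

I_D ≈ 2 mA, V_DS ≈ 13 V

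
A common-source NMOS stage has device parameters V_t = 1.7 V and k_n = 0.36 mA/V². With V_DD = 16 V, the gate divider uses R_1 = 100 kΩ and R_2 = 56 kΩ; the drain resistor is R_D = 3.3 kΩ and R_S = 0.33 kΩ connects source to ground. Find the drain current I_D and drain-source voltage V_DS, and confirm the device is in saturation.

I_D ≈ 2 mA, V_DS ≈ 8.6 V

V_G = V_DD·R_2/(R_1+R_2) = 16×56/156 = 5.74 V.
Assume saturation: I_D = (k_n/2)(V_GS − V_t)² with V_GS = V_G − I_D·R_S = 5.74 − 0.33·I_D.
Substituting gives 0.0196·I_D² − 1.48·I_D + 2.94 = 0, with roots I_D = 2.04 or 73.5 mA.
The root I_D = 73.5 mA gives V_GS = -18.5 V ≤ V_t, so take I_D = 2.04 mA.
Then V_GS = 5.07 V and V_DS = V_DD − I_D(R_D+R_S) = 16 − 2.04×3.63 = 8.58 V.
Saturation requires V_DS ≥ V_GS − V_t = 3.37 V; 8.58 ≥ 3.37 ✓.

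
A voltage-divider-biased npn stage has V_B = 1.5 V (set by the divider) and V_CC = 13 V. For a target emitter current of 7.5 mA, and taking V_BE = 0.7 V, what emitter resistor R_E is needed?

V_E = V_B − V_BE = 1.5 − 0.7 = 0.8 V.
R_E = V_E / I_E = 0.8 / 7.5 = 0.107 kΩ.

R_E ≈ 0.11 kΩ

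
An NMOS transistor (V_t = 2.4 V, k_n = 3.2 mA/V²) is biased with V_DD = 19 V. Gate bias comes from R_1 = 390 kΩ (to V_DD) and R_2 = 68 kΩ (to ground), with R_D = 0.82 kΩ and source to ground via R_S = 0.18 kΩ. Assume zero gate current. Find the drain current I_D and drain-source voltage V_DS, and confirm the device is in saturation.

V_G = V_DD·R_2/(R_1+R_2) = 19×68/458 = 2.82 V.
Assume saturation: I_D = (k_n/2)(V_GS − V_t)² with V_GS = V_G − I_D·R_S = 2.82 − 0.18·I_D.
Substituting gives 0.0518·I_D² − 1.24·I_D + 0.284 = 0, with roots I_D = 0.23 or 23.7 mA.
The root I_D = 23.7 mA gives V_GS = -1.45 V ≤ V_t, so take I_D = 0.23 mA.
Then V_GS = 2.78 V and V_DS = V_DD − I_D(R_D+R_S) = 19 − 0.23×1 = 18.8 V.
Saturation requires V_DS ≥ V_GS − V_t = 0.379 V; 18.8 ≥ 0.379 ✓.

I_D ≈ 0.23 mA, V_DS ≈ 19 V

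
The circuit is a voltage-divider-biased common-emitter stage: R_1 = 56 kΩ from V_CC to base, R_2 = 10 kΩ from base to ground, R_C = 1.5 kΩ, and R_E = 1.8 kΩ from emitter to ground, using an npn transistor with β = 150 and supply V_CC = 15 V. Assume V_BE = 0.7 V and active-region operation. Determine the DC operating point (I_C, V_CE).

Thevenize the base divider: V_Th = V_CC·R_2/(R_1+R_2) = 15×10/66 = 2.27 V, R_Th = R_1‖R_2 = 8.48 kΩ.
Base-emitter loop: V_Th = I_B·R_Th + V_BE + (β+1)I_B·R_E, so I_B = (2.27 − 0.7) / (8.48 + 151×1.8) = 0.00561 mA.
I_C = β·I_B = 150×0.00561 = 0.842 mA, and I_E = (β+1)I_B = 0.847 mA.
V_CE = V_CC − I_C·R_C − I_E·R_E = 15 − 0.842×1.5 − 0.847×1.8 = 12.2 V.
V_CE = 12.2 V > 0.2 V confirms active-region operation.

I_C ≈ 0.84 mA, V_CE ≈ 12 V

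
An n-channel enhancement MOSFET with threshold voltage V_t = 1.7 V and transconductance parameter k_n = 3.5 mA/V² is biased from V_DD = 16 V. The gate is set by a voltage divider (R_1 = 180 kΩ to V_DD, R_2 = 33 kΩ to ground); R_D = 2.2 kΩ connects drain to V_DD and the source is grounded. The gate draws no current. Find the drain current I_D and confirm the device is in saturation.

I_D ≈ 1.1 mA

V_G = V_DD·R_2/(R_1+R_2) = 16×33/213 = 2.48 V. With the source grounded, V_GS = V_G = 2.48 V.
Assume saturation: I_D = (k_n/2)(V_GS − V_t)² = (3.5/2)×(2.48 − 1.7)² = 1.75×0.779² = 1.06 mA.
V_DS = V_DD − I_D·R_D = 16 − 1.06×2.2 = 13.7 V.
Saturation requires V_DS ≥ V_GS − V_t = 0.779 V; 13.7 ≥ 0.779 ✓.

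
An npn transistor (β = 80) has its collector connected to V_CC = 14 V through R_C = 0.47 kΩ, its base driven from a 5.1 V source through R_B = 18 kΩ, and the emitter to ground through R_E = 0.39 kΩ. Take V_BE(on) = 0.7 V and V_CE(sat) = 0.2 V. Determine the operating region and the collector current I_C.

Assume active. Base-emitter loop: I_B = (V_BB − V_BE)/(R_B + (β+1)R_E) = (5.1 − 0.7)/(18 + 81×0.39) = 0.0887 mA.
I_C = β·I_B = 80×0.0887 = 7.1 mA.
V_CE = V_CC − I_C·R_C − I_E·R_E = 14 − 7.1×0.47 − 7.19×0.39 = 7.86 V > V_CE(sat), so the active-region assumption holds.

active; I_C ≈ 7.1 mA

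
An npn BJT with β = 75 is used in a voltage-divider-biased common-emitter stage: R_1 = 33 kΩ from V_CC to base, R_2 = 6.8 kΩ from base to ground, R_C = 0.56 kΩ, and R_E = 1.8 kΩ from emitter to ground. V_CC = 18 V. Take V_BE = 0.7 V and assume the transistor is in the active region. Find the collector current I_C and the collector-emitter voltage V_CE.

Thevenize the base divider: V_Th = V_CC·R_2/(R_1+R_2) = 18×6.8/39.8 = 3.08 V, R_Th = R_1‖R_2 = 5.64 kΩ.
Base-emitter loop: V_Th = I_B·R_Th + V_BE + (β+1)I_B·R_E, so I_B = (3.08 − 0.7) / (5.64 + 76×1.8) = 0.0167 mA.
I_C = β·I_B = 75×0.0167 = 1.25 mA, and I_E = (β+1)I_B = 1.27 mA.
V_CE = V_CC − I_C·R_C − I_E·R_E = 18 − 1.25×0.56 − 1.27×1.8 = 15 V.
V_CE = 15 V > 0.2 V confirms active-region operation.

I_C ≈ 1.3 mA, V_CE ≈ 15 V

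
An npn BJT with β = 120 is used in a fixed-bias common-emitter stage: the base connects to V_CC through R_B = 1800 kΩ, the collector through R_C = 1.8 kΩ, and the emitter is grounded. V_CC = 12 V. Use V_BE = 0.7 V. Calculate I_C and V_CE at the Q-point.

Base loop: V_CC = I_B·R_B + V_BE, so I_B = (12 − 0.7)/1800 kΩ = 0.00628 mA.
In the active region I_C = β·I_B = 120 × 0.00628 = 0.753 mA.
Collector loop: V_CE = V_CC − I_C·R_C = 12 − 0.753×1.8 = 10.6 V.
Since V_CE = 10.6 V > V_CE(sat) ≈ 0.2 V, the transistor is in the active region as assumed.

I_C ≈ 0.75 mA, V_CE ≈ 11 V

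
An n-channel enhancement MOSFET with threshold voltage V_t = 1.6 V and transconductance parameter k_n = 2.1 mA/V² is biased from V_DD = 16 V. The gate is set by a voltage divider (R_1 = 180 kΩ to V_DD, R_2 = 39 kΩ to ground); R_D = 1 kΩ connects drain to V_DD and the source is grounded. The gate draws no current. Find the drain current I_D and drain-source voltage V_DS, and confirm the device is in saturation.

V_G = V_DD·R_2/(R_1+R_2) = 16×39/219 = 2.85 V. With the source grounded, V_GS = V_G = 2.85 V.
Assume saturation: I_D = (k_n/2)(V_GS − V_t)² = (2.1/2)×(2.85 − 1.6)² = 1.05×1.25² = 1.64 mA.
V_DS = V_DD − I_D·R_D = 16 − 1.64×1 = 14.4 V.
Saturation requires V_DS ≥ V_GS − V_t = 1.25 V; 14.4 ≥ 1.25 ✓.

I_D ≈ 1.6 mA, V_DS ≈ 14 V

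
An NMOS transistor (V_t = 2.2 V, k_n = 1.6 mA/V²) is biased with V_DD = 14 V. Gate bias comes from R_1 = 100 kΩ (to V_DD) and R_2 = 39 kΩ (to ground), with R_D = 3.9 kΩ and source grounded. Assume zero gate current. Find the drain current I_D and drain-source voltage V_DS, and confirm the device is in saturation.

I_D ≈ 2.4 mA, V_DS ≈ 4.7 V

V_G = V_DD·R_2/(R_1+R_2) = 14×39/139 = 3.93 V. With the source grounded, V_GS = V_G = 3.93 V.
Assume saturation: I_D = (k_n/2)(V_GS − V_t)² = (1.6/2)×(3.93 − 2.2)² = 0.8×1.73² = 2.39 mA.
V_DS = V_DD − I_D·R_D = 14 − 2.39×3.9 = 4.68 V.
Saturation requires V_DS ≥ V_GS − V_t = 1.73 V; 4.68 ≥ 1.73 ✓.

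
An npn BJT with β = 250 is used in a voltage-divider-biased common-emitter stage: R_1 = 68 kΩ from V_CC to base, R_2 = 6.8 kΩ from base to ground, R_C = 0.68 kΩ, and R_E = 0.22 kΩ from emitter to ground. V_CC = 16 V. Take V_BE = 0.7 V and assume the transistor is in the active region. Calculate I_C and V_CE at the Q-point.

I_C ≈ 3.1 mA, V_CE ≈ 13 V

Thevenize the base divider: V_Th = V_CC·R_2/(R_1+R_2) = 16×6.8/74.8 = 1.45 V, R_Th = R_1‖R_2 = 6.18 kΩ.
Base-emitter loop: V_Th = I_B·R_Th + V_BE + (β+1)I_B·R_E, so I_B = (1.45 − 0.7) / (6.18 + 251×0.22) = 0.0123 mA.
I_C = β·I_B = 250×0.0123 = 3.07 mA, and I_E = (β+1)I_B = 3.08 mA.
V_CE = V_CC − I_C·R_C − I_E·R_E = 16 − 3.07×0.68 − 3.08×0.22 = 13.2 V.
V_CE = 13.2 V > 0.2 V confirms active-region operation.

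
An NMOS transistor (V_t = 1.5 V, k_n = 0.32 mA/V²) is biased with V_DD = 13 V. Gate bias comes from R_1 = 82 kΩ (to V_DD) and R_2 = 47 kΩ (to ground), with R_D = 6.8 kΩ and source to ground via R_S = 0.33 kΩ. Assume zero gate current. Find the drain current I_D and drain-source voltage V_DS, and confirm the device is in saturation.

I_D ≈ 1.3 mA, V_DS ≈ 3.9 V

V_G = V_DD·R_2/(R_1+R_2) = 13×47/129 = 4.74 V.
Assume saturation: I_D = (k_n/2)(V_GS − V_t)² with V_GS = V_G − I_D·R_S = 4.74 − 0.33·I_D.
Substituting gives 0.0174·I_D² − 1.34·I_D + 1.68 = 0, with roots I_D = 1.27 or 75.7 mA.
The root I_D = 75.7 mA gives V_GS = -20.3 V ≤ V_t, so take I_D = 1.27 mA.
Then V_GS = 4.32 V and V_DS = V_DD − I_D(R_D+R_S) = 13 − 1.27×7.13 = 3.95 V.
Saturation requires V_DS ≥ V_GS − V_t = 2.82 V; 3.95 ≥ 2.82 ✓.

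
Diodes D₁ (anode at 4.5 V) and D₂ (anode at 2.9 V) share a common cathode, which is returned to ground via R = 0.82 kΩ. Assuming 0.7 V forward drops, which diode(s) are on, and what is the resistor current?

Only D₁ conducts; I_R ≈ 4.6 mA

Assume both conduct. Then node N would need to be at both 4.5−0.7 = 3.8 V and 2.9−0.7 = 2.2 V, which is impossible.
Assume only D₁ conducts: V_N = 4.5 − 0.7 = 3.8 V, so I_R = 3.8/0.82 = 4.63 mA.
Check D₂: its anode-to-cathode voltage is 2.9 − 3.8 = -0.9 V < 0.7 V, so it is off. The assumption is consistent.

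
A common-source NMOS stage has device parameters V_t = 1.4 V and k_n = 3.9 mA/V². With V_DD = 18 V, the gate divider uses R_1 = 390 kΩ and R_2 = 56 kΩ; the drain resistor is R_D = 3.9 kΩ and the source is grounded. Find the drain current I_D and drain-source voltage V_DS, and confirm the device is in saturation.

I_D ≈ 1.4 mA, V_DS ≈ 12 V

V_G = V_DD·R_2/(R_1+R_2) = 18×56/446 = 2.26 V. With the source grounded, V_GS = V_G = 2.26 V.
Assume saturation: I_D = (k_n/2)(V_GS − V_t)² = (3.9/2)×(2.26 − 1.4)² = 1.95×0.86² = 1.44 mA.
V_DS = V_DD − I_D·R_D = 18 − 1.44×3.9 = 12.4 V.
Saturation requires V_DS ≥ V_GS − V_t = 0.86 V; 12.4 ≥ 0.86 ✓.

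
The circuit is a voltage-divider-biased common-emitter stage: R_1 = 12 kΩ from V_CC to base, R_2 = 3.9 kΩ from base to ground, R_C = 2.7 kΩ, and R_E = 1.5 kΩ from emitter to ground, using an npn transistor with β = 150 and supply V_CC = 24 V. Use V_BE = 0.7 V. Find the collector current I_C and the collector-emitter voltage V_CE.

I_C ≈ 3.4 mA, V_CE ≈ 9.7 V

Thevenize the base divider: V_Th = V_CC·R_2/(R_1+R_2) = 24×3.9/15.9 = 5.89 V, R_Th = R_1‖R_2 = 2.94 kΩ.
Base-emitter loop: V_Th = I_B·R_Th + V_BE + (β+1)I_B·R_E, so I_B = (5.89 − 0.7) / (2.94 + 151×1.5) = 0.0226 mA.
I_C = β·I_B = 150×0.0226 = 3.39 mA, and I_E = (β+1)I_B = 3.41 mA.
V_CE = V_CC − I_C·R_C − I_E·R_E = 24 − 3.39×2.7 − 3.41×1.5 = 9.72 V.
V_CE = 9.72 V > 0.2 V confirms active-region operation.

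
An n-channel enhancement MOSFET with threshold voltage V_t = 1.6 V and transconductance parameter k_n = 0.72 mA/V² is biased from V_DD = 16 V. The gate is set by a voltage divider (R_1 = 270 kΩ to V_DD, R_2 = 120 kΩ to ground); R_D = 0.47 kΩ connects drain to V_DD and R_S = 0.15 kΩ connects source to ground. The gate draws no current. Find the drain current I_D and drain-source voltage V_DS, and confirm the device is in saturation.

I_D ≈ 3 mA, V_DS ≈ 14 V

V_G = V_DD·R_2/(R_1+R_2) = 16×120/390 = 4.92 V.
Assume saturation: I_D = (k_n/2)(V_GS − V_t)² with V_GS = V_G − I_D·R_S = 4.92 − 0.15·I_D.
Substituting gives 0.0081·I_D² − 1.36·I_D + 3.98 = 0, with roots I_D = 2.98 or 165 mA.
The root I_D = 165 mA gives V_GS = -19.8 V ≤ V_t, so take I_D = 2.98 mA.
Then V_GS = 4.48 V and V_DS = V_DD − I_D(R_D+R_S) = 16 − 2.98×0.62 = 14.2 V.
Saturation requires V_DS ≥ V_GS − V_t = 2.88 V; 14.2 ≥ 2.88 ✓.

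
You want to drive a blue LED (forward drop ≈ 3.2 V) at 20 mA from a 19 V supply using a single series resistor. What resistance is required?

R ≈ 0.79 kΩ

The resistor drops V_S − V_D = 19 − 3.2 = 15.8 V at 20 mA.
R = 15.8 V / 20 mA = 0.79 kΩ.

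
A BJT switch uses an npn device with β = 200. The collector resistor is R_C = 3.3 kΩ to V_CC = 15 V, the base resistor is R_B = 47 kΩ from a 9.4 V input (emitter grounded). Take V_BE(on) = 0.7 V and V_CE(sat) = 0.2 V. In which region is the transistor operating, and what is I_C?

saturation; I_C ≈ 4.5 mA

Assume active: I_B = (9.4 − 0.7)/47 = 0.185 mA, giving I_C = β·I_B = 37 mA.
But then V_CE = 15 − 37×3.3 = -107 V < V_CE(sat) = 0.2 V — impossible in the active region.
So the transistor is saturated. With V_CE = 0.2 V, I_C = (V_CC − 0.2)/R_C = 14.8/3.3 = 4.48 mA.
Check: β·I_B = 37 mA > I_C = 4.48 mA, confirming saturation.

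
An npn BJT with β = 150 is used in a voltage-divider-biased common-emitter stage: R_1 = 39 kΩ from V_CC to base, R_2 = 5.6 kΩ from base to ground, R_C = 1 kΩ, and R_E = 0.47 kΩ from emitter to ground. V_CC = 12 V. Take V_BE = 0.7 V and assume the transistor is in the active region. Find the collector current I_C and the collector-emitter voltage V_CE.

Thevenize the base divider: V_Th = V_CC·R_2/(R_1+R_2) = 12×5.6/44.6 = 1.51 V, R_Th = R_1‖R_2 = 4.9 kΩ.
Base-emitter loop: V_Th = I_B·R_Th + V_BE + (β+1)I_B·R_E, so I_B = (1.51 − 0.7) / (4.9 + 151×0.47) = 0.0106 mA.
I_C = β·I_B = 150×0.0106 = 1.6 mA, and I_E = (β+1)I_B = 1.61 mA.
V_CE = V_CC − I_C·R_C − I_E·R_E = 12 − 1.6×1 − 1.61×0.47 = 9.65 V.
V_CE = 9.65 V > 0.2 V confirms active-region operation.

I_C ≈ 1.6 mA, V_CE ≈ 9.7 V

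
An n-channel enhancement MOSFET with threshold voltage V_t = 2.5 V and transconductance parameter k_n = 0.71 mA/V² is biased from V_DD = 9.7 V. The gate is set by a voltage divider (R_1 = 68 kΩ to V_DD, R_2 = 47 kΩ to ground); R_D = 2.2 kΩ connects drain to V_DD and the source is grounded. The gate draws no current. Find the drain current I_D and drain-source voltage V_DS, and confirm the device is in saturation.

I_D ≈ 0.76 mA, V_DS ≈ 8 V

V_G = V_DD·R_2/(R_1+R_2) = 9.7×47/115 = 3.96 V. With the source grounded, V_GS = V_G = 3.96 V.
Assume saturation: I_D = (k_n/2)(V_GS − V_t)² = (0.71/2)×(3.96 − 2.5)² = 0.355×1.46² = 0.761 mA.
V_DS = V_DD − I_D·R_D = 9.7 − 0.761×2.2 = 8.03 V.
Saturation requires V_DS ≥ V_GS − V_t = 1.46 V; 8.03 ≥ 1.46 ✓.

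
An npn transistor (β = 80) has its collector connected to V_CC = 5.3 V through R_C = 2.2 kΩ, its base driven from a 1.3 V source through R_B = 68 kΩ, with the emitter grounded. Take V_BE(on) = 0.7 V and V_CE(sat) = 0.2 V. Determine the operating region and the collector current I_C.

Assume active. Base-emitter loop: I_B = (V_BB − V_BE)/R_B = (1.3 − 0.7)/68 = 0.00882 mA.
I_C = β·I_B = 80×0.00882 = 0.706 mA.
V_CE = V_CC − I_C·R_C = 5.3 − 0.706×2.2 = 3.75 V > V_CE(sat), so the active-region assumption holds.

active; I_C ≈ 0.71 mA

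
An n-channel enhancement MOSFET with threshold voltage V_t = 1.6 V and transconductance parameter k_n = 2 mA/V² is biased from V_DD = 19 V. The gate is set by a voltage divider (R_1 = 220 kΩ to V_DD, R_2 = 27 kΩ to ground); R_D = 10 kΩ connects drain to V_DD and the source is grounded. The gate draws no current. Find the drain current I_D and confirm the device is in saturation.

V_G = V_DD·R_2/(R_1+R_2) = 19×27/247 = 2.08 V. With the source grounded, V_GS = V_G = 2.08 V.
Assume saturation: I_D = (k_n/2)(V_GS − V_t)² = (2/2)×(2.08 − 1.6)² = 1×0.477² = 0.227 mA.
V_DS = V_DD − I_D·R_D = 19 − 0.227×10 = 16.7 V.
Saturation requires V_DS ≥ V_GS − V_t = 0.477 V; 16.7 ≥ 0.477 ✓.

I_D ≈ 0.23 mA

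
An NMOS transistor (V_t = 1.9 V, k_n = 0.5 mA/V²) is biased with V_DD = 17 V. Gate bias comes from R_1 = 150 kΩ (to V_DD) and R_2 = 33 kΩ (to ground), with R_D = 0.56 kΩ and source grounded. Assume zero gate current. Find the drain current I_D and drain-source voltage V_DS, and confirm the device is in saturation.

V_G = V_DD·R_2/(R_1+R_2) = 17×33/183 = 3.07 V. With the source grounded, V_GS = V_G = 3.07 V.
Assume saturation: I_D = (k_n/2)(V_GS − V_t)² = (0.5/2)×(3.07 − 1.9)² = 0.25×1.17² = 0.34 mA.
V_DS = V_DD − I_D·R_D = 17 − 0.34×0.56 = 16.8 V.
Saturation requires V_DS ≥ V_GS − V_t = 1.17 V; 16.8 ≥ 1.17 ✓.

I_D ≈ 0.34 mA, V_DS ≈ 17 V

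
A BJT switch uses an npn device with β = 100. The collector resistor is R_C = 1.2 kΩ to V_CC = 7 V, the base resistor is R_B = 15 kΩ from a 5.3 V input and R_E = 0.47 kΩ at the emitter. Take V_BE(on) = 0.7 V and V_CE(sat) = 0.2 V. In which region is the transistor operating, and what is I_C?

saturation; I_C ≈ 4 mA

Assume active: I_B = (5.3 − 0.7)/(15 + 101×0.47) = 0.0736 mA, I_C = β·I_B = 7.36 mA.
Then V_CE = 7 − 7.36×1.2 − 7.44×0.47 = -5.33 V < 0.2 V — the active assumption fails.
Re-solve with V_CE = 0.2 V. KCL at the emitter: V_E/R_E = (V_BB−0.7−V_E)/R_B + (V_CC−0.2−V_E)/R_C, giving V_E = 1.97 V.
I_C = (V_CC − 0.2 − V_E)/R_C = (6.8 − 1.97)/1.2 = 4.02 mA.
Check: I_B = (4.6 − 1.97)/15 = 0.175 mA, and β·I_B = 17.5 mA > I_C, confirming saturation.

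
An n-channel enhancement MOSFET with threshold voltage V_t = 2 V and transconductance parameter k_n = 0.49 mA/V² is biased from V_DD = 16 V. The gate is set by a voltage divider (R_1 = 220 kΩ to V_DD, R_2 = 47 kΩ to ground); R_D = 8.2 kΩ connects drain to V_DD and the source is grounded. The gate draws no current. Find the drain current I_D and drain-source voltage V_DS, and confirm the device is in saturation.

V_G = V_DD·R_2/(R_1+R_2) = 16×47/267 = 2.82 V. With the source grounded, V_GS = V_G = 2.82 V.
Assume saturation: I_D = (k_n/2)(V_GS − V_t)² = (0.49/2)×(2.82 − 2)² = 0.245×0.816² = 0.163 mA.
V_DS = V_DD − I_D·R_D = 16 − 0.163×8.2 = 14.7 V.
Saturation requires V_DS ≥ V_GS − V_t = 0.816 V; 14.7 ≥ 0.816 ✓.

I_D ≈ 0.16 mA, V_DS ≈ 15 V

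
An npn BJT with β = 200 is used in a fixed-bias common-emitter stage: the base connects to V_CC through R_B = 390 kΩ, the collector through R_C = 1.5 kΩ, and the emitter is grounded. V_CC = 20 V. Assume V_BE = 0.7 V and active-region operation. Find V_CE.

V_CE ≈ 5.2 V

Base loop: V_CC = I_B·R_B + V_BE, so I_B = (20 − 0.7)/390 kΩ = 0.0495 mA.
In the active region I_C = β·I_B = 200 × 0.0495 = 9.9 mA.
Collector loop: V_CE = V_CC − I_C·R_C = 20 − 9.9×1.5 = 5.15 V.
Since V_CE = 5.15 V > V_CE(sat) ≈ 0.2 V, the transistor is in the active region as assumed.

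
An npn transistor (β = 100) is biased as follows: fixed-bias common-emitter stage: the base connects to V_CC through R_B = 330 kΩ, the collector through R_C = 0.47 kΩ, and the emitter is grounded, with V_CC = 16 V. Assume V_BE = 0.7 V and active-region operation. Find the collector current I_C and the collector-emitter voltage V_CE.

I_C ≈ 4.6 mA, V_CE ≈ 14 V

Base loop: V_CC = I_B·R_B + V_BE, so I_B = (16 − 0.7)/330 kΩ = 0.0464 mA.
In the active region I_C = β·I_B = 100 × 0.0464 = 4.64 mA.
Collector loop: V_CE = V_CC − I_C·R_C = 16 − 4.64×0.47 = 13.8 V.
Since V_CE = 13.8 V > V_CE(sat) ≈ 0.2 V, the transistor is in the active region as assumed.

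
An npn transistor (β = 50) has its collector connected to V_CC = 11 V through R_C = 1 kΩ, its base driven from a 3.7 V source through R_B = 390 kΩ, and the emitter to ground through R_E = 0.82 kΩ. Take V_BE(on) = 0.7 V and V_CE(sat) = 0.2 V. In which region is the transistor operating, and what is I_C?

active; I_C ≈ 0.35 mA

Assume active. Base-emitter loop: I_B = (V_BB − V_BE)/(R_B + (β+1)R_E) = (3.7 − 0.7)/(390 + 51×0.82) = 0.00695 mA.
I_C = β·I_B = 50×0.00695 = 0.347 mA.
V_CE = V_CC − I_C·R_C − I_E·R_E = 11 − 0.347×1 − 0.354×0.82 = 10.4 V > V_CE(sat), so the active-region assumption holds.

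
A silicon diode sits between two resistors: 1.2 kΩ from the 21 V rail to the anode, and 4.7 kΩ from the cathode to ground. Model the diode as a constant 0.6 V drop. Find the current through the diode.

The two resistors are in series with the diode, so KVL gives 21 = I·1.2 + 0.6 + I·4.7.
I = (21 − 0.6) / (1.2 + 4.7) kΩ = 20.4 / 5.9 = 3.46 mA.

I ≈ 3.5 mA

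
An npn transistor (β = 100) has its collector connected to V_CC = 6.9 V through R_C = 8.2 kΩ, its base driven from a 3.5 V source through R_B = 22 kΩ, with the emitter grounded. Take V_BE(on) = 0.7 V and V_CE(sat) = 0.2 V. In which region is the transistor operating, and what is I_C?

Assume active: I_B = (3.5 − 0.7)/22 = 0.127 mA, giving I_C = β·I_B = 12.7 mA.
But then V_CE = 6.9 − 12.7×8.2 = -97.5 V < V_CE(sat) = 0.2 V — impossible in the active region.
So the transistor is saturated. With V_CE = 0.2 V, I_C = (V_CC − 0.2)/R_C = 6.7/8.2 = 0.817 mA.
Check: β·I_B = 12.7 mA > I_C = 0.817 mA, confirming saturation.

saturation; I_C ≈ 0.82 mA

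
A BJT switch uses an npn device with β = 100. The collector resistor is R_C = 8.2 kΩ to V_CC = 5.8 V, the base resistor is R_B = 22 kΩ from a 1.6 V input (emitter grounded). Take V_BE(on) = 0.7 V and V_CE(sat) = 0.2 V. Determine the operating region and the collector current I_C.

saturation; I_C ≈ 0.68 mA

Assume active: I_B = (1.6 − 0.7)/22 = 0.0409 mA, giving I_C = β·I_B = 4.09 mA.
But then V_CE = 5.8 − 4.09×8.2 = -27.7 V < V_CE(sat) = 0.2 V — impossible in the active region.
So the transistor is saturated. With V_CE = 0.2 V, I_C = (V_CC − 0.2)/R_C = 5.6/8.2 = 0.683 mA.
Check: β·I_B = 4.09 mA > I_C = 0.683 mA, confirming saturation.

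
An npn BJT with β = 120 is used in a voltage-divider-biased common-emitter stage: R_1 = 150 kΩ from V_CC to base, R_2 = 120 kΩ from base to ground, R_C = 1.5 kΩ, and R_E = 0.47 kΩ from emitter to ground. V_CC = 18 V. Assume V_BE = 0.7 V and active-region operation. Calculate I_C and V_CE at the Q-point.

I_C ≈ 7.1 mA, V_CE ≈ 4 V

Thevenize the base divider: V_Th = V_CC·R_2/(R_1+R_2) = 18×120/270 = 8 V, R_Th = R_1‖R_2 = 66.7 kΩ.
Base-emitter loop: V_Th = I_B·R_Th + V_BE + (β+1)I_B·R_E, so I_B = (8 − 0.7) / (66.7 + 121×0.47) = 0.0591 mA.
I_C = β·I_B = 120×0.0591 = 7.09 mA, and I_E = (β+1)I_B = 7.15 mA.
V_CE = V_CC − I_C·R_C − I_E·R_E = 18 − 7.09×1.5 − 7.15×0.47 = 4 V.
V_CE = 4 V > 0.2 V confirms active-region operation.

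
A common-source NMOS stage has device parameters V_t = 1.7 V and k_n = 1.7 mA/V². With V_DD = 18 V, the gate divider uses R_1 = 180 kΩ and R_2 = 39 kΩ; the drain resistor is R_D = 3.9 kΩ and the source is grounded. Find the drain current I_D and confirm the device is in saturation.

I_D ≈ 1.9 mA

V_G = V_DD·R_2/(R_1+R_2) = 18×39/219 = 3.21 V. With the source grounded, V_GS = V_G = 3.21 V.
Assume saturation: I_D = (k_n/2)(V_GS − V_t)² = (1.7/2)×(3.21 − 1.7)² = 0.85×1.51² = 1.93 mA.
V_DS = V_DD − I_D·R_D = 18 − 1.93×3.9 = 10.5 V.
Saturation requires V_DS ≥ V_GS − V_t = 1.51 V; 10.5 ≥ 1.51 ✓.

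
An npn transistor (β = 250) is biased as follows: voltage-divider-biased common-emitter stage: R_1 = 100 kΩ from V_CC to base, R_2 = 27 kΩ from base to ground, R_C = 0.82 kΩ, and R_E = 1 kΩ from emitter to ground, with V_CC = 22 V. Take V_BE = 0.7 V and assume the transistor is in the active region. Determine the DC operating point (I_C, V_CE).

Thevenize the base divider: V_Th = V_CC·R_2/(R_1+R_2) = 22×27/127 = 4.68 V, R_Th = R_1‖R_2 = 21.3 kΩ.
Base-emitter loop: V_Th = I_B·R_Th + V_BE + (β+1)I_B·R_E, so I_B = (4.68 − 0.7) / (21.3 + 251×1) = 0.0146 mA.
I_C = β·I_B = 250×0.0146 = 3.65 mA, and I_E = (β+1)I_B = 3.67 mA.
V_CE = V_CC − I_C·R_C − I_E·R_E = 22 − 3.65×0.82 − 3.67×1 = 15.3 V.
V_CE = 15.3 V > 0.2 V confirms active-region operation.

I_C ≈ 3.7 mA, V_CE ≈ 15 V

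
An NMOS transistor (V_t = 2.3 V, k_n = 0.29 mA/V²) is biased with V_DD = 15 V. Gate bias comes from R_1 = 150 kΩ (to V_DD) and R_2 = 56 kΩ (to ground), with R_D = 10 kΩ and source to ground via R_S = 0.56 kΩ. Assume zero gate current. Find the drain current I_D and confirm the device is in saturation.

V_G = V_DD·R_2/(R_1+R_2) = 15×56/206 = 4.08 V.
Assume saturation: I_D = (k_n/2)(V_GS − V_t)² with V_GS = V_G − I_D·R_S = 4.08 − 0.56·I_D.
Substituting gives 0.0455·I_D² − 1.29·I_D + 0.458 = 0, with roots I_D = 0.36 or 28 mA.
The root I_D = 28 mA gives V_GS = -11.6 V ≤ V_t, so take I_D = 0.36 mA.
Then V_GS = 3.88 V and V_DS = V_DD − I_D(R_D+R_S) = 15 − 0.36×10.6 = 11.2 V.
Saturation requires V_DS ≥ V_GS − V_t = 1.58 V; 11.2 ≥ 1.58 ✓.

I_D ≈ 0.36 mA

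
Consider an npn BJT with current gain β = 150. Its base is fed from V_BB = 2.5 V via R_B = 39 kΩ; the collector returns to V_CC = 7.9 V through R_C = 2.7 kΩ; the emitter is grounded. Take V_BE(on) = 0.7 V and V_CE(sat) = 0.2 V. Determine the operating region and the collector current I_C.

saturation; I_C ≈ 2.9 mA

Assume active: I_B = (2.5 − 0.7)/39 = 0.0462 mA, giving I_C = β·I_B = 6.92 mA.
But then V_CE = 7.9 − 6.92×2.7 = -10.8 V < V_CE(sat) = 0.2 V — impossible in the active region.
So the transistor is saturated. With V_CE = 0.2 V, I_C = (V_CC − 0.2)/R_C = 7.7/2.7 = 2.85 mA.
Check: β·I_B = 6.92 mA > I_C = 2.85 mA, confirming saturation.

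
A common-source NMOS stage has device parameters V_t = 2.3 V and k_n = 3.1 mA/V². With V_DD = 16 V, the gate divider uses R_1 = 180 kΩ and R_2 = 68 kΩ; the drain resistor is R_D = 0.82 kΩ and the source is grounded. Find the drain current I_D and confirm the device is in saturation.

V_G = V_DD·R_2/(R_1+R_2) = 16×68/248 = 4.39 V. With the source grounded, V_GS = V_G = 4.39 V.
Assume saturation: I_D = (k_n/2)(V_GS − V_t)² = (3.1/2)×(4.39 − 2.3)² = 1.55×2.09² = 6.75 mA.
V_DS = V_DD − I_D·R_D = 16 − 6.75×0.82 = 10.5 V.
Saturation requires V_DS ≥ V_GS − V_t = 2.09 V; 10.5 ≥ 2.09 ✓.

I_D ≈ 6.8 mA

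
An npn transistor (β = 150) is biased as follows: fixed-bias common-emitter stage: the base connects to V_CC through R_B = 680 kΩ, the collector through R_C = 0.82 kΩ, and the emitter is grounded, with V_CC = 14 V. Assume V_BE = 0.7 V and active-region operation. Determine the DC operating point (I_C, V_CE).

I_C ≈ 2.9 mA, V_CE ≈ 12 V

Base loop: V_CC = I_B·R_B + V_BE, so I_B = (14 − 0.7)/680 kΩ = 0.0196 mA.
In the active region I_C = β·I_B = 150 × 0.0196 = 2.93 mA.
Collector loop: V_CE = V_CC − I_C·R_C = 14 − 2.93×0.82 = 11.6 V.
Since V_CE = 11.6 V > V_CE(sat) ≈ 0.2 V, the transistor is in the active region as assumed.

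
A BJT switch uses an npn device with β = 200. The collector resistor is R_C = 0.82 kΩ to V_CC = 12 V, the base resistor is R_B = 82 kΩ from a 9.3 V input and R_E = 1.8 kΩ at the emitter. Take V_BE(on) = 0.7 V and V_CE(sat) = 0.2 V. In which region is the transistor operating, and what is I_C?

active; I_C ≈ 3.9 mA

Assume active. Base-emitter loop: I_B = (V_BB − V_BE)/(R_B + (β+1)R_E) = (9.3 − 0.7)/(82 + 201×1.8) = 0.0194 mA.
I_C = β·I_B = 200×0.0194 = 3.88 mA.
V_CE = V_CC − I_C·R_C − I_E·R_E = 12 − 3.88×0.82 − 3.89×1.8 = 1.81 V > V_CE(sat), so the active-region assumption holds.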